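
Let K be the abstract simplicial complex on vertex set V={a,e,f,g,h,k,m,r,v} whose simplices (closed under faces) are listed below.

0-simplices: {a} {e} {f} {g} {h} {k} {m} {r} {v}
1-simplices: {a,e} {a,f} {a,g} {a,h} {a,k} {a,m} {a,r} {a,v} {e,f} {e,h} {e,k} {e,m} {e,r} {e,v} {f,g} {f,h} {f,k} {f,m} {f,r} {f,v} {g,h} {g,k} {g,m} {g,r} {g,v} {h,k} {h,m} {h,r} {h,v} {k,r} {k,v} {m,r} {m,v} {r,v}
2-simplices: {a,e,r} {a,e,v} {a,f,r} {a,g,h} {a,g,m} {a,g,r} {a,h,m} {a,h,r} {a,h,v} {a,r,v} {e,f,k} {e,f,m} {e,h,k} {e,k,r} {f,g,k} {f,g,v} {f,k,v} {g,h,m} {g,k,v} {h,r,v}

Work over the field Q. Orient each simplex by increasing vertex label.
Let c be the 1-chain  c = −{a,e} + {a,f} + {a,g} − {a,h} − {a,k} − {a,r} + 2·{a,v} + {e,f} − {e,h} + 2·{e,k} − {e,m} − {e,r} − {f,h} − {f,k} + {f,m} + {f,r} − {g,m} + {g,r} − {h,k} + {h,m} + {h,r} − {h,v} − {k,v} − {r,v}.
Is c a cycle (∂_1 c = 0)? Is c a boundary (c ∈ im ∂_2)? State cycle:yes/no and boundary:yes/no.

n_0=9 n_1=34 n_2=20  [Q]
∂1: piv[ae,af,ag,ah,ak,am,ar,av] rk=8  ker:ef,eh,ek,em,er,ev,fg,fh,fk,fm,fr,fv,gh,gk,gm,gr,gv,hk,hm,hr,hv,kr,kv,mr,mv,rv
∂2: piv[aer,aev,afr,agh,agm,agr,ahm,ahr,ahv,arv,efk,efm,ehk,ekr,fgk,fgv,fkv] rk=17  ker:ghm,gkv,hrv
∂1c = −{e} + 2·{f} + {g} − 3·{h} + 2·{r} − {v}

cycle:no boundary:no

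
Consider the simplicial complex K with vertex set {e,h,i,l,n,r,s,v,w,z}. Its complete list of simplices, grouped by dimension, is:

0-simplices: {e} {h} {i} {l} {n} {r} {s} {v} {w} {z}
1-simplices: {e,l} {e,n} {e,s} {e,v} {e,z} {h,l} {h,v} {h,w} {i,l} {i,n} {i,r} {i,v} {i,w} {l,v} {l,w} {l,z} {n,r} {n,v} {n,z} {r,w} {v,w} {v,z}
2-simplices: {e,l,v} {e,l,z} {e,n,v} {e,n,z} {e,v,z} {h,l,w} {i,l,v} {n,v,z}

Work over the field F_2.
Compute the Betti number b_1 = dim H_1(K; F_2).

n_0=10 n_1=22 n_2=8  [Z2]
∂1: piv[el,en,es,ev,ez,hl,hw,il,ir] rk=9  ker:hv,in,iv,iw,lv,lw,lz,nr,nv,nz,rw,vw,vz
∂2: piv[elv,elz,env,enz,evz,hlw,ilv] rk=7  ker:nvz
b_1=(22−9)−7=6

b_1=6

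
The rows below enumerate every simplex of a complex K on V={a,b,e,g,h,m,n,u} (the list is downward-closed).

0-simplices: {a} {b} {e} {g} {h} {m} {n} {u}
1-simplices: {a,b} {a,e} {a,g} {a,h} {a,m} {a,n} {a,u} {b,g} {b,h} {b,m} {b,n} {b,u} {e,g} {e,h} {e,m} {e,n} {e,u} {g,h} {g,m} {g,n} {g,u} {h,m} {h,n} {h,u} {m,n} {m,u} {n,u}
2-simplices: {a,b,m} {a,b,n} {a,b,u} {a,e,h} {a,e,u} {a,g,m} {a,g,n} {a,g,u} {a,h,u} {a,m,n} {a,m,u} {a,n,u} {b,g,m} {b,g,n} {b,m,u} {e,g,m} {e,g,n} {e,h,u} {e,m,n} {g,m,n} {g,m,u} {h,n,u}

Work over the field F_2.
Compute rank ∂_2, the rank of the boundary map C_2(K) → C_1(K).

rank∂_2=16

n_0=8 n_1=27 n_2=22  [Z2]
∂1: piv[ab,ae,ag,ah,am,an,au] rk=7  ker:bg,bh,bm,bn,bu,eg,eh,em,en,eu,gh,gm,gn,gu,hm,hn,hu,mn,mu,nu
∂2: piv[abm,abn,abu,aeh,aeu,agm,agn,agu,ahu,amn,amu,anu,bgm,egm,egn,hnu] rk=16  ker:bgn,bmu,ehu,emn,gmn,gmu
rk∂_2=16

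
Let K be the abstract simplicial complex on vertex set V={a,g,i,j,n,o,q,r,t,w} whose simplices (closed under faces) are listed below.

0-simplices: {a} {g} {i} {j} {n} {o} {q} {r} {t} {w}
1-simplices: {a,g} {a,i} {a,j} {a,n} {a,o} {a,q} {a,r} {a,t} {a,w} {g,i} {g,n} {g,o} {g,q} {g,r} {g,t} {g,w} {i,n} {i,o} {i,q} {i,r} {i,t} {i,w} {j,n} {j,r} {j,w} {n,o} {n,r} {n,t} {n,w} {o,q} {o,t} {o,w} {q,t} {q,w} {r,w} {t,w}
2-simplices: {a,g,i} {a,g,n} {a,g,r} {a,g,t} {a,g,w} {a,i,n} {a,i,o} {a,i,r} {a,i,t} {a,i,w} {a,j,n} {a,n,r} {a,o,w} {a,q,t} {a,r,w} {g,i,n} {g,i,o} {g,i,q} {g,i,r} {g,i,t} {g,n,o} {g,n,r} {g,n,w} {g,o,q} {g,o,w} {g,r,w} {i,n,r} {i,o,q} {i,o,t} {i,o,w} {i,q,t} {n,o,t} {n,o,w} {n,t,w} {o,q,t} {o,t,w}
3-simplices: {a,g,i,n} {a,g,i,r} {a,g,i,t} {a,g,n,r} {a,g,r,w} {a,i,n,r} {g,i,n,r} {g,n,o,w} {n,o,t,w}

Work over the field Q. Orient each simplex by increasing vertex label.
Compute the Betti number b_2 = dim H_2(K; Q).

b_2=4

n_0=10 n_1=36 n_2=36 n_3=9  [Q]
∂1: piv[ag,ai,aj,an,ao,aq,ar,at,aw] rk=9  ker:gi,gn,go,gq,gr,gt,gw,in,io,iq,ir,it,iw,jn,jr,jw,no,nr,nt,nw,oq,ot,ow,qt,qw,rw,tw
∂2: piv[agi,agn,agr,agt,agw,ain,aio,air,ait,aiw,ajn,anr,aow,aqt,arw,gio,giq,gno,gnw,goq,iot,iqt,not,ntw] rk=24  ker:gin,gir,git,gnr,gow,grw,inr,ioq,iow,now,oqt,otw
∂3: piv[agin,agir,agit,agnr,agrw,ainr,gnow,notw] rk=8  ker:ginr
b_2=(36−24)−8=4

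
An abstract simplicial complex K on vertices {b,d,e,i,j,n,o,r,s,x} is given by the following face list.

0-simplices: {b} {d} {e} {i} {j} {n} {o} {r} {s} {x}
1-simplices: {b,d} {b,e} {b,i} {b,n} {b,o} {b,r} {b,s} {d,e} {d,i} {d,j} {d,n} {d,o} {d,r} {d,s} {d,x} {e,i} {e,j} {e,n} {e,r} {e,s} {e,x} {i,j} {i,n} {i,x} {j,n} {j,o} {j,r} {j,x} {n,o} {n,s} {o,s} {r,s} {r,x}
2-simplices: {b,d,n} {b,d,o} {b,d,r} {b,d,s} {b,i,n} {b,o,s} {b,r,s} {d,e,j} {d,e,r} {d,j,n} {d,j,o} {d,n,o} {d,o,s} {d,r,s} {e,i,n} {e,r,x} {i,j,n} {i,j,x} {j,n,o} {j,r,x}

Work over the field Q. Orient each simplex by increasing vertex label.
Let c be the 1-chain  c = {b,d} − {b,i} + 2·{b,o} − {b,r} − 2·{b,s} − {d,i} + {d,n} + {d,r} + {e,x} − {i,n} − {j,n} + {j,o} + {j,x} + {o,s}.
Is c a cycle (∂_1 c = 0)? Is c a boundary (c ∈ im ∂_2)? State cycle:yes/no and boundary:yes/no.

n_0=10 n_1=33 n_2=20  [Q]
∂1: piv[bd,be,bi,bn,bo,br,bs,dj,dx] rk=9  ker:de,di,dn,do,dr,ds,ei,ej,en,er,es,ex,ij,in,ix,jn,jo,jr,jx,no,ns,os,rs,rx
∂2: piv[bdn,bdo,bdr,bds,bin,bos,brs,dej,der,djn,djo,dno,ein,erx,ijn,ijx,jrx] rk=17  ker:dos,drs,jno
∂1c = {b} − {e} − {i} − {j} − {n} + 2·{o} − {s} + 2·{x}

cycle:no boundary:no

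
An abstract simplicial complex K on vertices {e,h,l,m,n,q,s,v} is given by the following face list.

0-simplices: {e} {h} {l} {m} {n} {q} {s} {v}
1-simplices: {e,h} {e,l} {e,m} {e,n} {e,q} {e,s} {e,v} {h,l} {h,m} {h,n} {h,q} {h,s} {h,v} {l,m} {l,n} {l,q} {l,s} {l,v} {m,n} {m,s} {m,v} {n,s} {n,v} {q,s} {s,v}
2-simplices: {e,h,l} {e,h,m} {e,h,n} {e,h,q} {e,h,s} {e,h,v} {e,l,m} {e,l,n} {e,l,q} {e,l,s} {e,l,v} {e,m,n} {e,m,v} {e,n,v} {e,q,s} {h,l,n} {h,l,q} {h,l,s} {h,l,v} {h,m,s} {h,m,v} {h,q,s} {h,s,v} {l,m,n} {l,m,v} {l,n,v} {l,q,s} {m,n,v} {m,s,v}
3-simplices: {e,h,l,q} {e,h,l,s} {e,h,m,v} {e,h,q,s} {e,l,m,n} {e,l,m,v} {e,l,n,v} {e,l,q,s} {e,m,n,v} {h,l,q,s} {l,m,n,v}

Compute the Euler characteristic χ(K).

n_0=8 n_1=25 n_2=29 n_3=11
χ=+8−25+29−11=1

χ(K)=1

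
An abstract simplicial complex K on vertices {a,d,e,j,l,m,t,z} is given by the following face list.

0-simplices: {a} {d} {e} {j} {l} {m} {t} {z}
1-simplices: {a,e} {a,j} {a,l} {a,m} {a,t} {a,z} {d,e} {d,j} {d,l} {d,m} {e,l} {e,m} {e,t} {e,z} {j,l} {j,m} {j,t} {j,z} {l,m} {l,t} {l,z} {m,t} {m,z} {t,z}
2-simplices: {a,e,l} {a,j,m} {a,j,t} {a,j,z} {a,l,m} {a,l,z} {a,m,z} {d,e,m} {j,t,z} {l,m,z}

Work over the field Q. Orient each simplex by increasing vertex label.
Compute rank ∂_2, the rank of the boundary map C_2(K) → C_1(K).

n_0=8 n_1=24 n_2=10  [Q]
∂1: piv[ae,aj,al,am,at,az,de] rk=7  ker:dj,dl,dm,el,em,et,ez,jl,jm,jt,jz,lm,lt,lz,mt,mz,tz
∂2: piv[ael,ajm,ajt,ajz,alm,alz,amz,dem,jtz] rk=9  ker:lmz
rk∂_2=9

rank∂_2=9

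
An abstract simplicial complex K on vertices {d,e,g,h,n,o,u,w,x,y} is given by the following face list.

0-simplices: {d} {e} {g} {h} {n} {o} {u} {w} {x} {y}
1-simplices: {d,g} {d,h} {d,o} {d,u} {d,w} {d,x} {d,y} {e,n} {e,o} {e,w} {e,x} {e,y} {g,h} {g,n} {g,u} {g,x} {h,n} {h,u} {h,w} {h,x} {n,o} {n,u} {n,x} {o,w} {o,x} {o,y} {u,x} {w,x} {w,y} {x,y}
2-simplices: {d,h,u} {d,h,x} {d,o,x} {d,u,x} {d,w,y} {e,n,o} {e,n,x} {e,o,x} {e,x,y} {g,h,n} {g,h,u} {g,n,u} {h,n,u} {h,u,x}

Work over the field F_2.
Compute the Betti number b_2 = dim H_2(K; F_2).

n_0=10 n_1=30 n_2=14  [Z2]
∂1: piv[dg,dh,do,du,dw,dx,dy,en,eo] rk=9  ker:ew,ex,ey,gh,gn,gu,gx,hn,hu,hw,hx,no,nu,nx,ow,ox,oy,ux,wx,wy,xy
∂2: piv[dhu,dhx,dox,dux,dwy,eno,enx,eox,exy,ghn,ghu,gnu] rk=12  ker:hnu,hux
b_2=(14−12)−0=2

b_2=2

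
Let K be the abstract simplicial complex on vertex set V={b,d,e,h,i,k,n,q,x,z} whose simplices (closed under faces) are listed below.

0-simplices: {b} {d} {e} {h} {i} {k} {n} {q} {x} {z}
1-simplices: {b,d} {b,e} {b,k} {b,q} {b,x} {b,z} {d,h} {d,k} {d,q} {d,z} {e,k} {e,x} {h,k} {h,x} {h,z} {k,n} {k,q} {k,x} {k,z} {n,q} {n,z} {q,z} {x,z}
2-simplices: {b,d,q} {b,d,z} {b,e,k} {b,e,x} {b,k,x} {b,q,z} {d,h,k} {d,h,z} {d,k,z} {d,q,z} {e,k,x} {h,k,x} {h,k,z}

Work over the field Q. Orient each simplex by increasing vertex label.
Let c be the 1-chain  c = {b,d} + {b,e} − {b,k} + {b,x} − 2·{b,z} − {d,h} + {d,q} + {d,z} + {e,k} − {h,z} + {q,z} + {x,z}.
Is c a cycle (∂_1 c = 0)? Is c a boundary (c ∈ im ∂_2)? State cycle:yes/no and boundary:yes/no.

cycle:yes boundary:no

n_0=10 n_1=23 n_2=13  [Q]
∂1: piv[bd,be,bk,bq,bx,bz,dh,kn] rk=8  ker:dk,dq,dz,ek,ex,hk,hx,hz,kq,kx,kz,nq,nz,qz,xz
∂2: piv[bdq,bdz,bek,bex,bkx,bqz,dhk,dhz,dkz,hkx] rk=10  ker:dqz,ekx,hkz
∂1c = 0
c vs im∂2: residual ≠ 0 ⇒ not boundary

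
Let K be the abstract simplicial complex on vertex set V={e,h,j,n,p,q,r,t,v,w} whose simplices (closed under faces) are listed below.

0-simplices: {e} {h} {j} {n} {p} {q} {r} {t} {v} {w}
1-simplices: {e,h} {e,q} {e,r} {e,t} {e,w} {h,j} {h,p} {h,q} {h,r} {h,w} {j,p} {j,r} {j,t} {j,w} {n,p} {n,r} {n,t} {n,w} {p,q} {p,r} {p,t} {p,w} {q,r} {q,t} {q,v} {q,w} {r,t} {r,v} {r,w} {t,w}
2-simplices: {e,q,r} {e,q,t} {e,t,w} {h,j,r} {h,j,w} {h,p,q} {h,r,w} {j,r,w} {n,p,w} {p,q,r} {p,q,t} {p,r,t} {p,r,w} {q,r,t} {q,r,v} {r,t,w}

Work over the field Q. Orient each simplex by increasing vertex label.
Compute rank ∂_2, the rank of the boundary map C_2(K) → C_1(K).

rank∂_2=14

n_0=10 n_1=30 n_2=16  [Q]
∂1: piv[eh,eq,er,et,ew,hj,hp,np,qv] rk=9  ker:hq,hr,hw,jp,jr,jt,jw,nr,nt,nw,pq,pr,pt,pw,qr,qt,qw,rt,rv,rw,tw
∂2: piv[eqr,eqt,etw,hjr,hjw,hpq,hrw,npw,pqr,pqt,prt,prw,qrv,rtw] rk=14  ker:jrw,qrt
rk∂_2=14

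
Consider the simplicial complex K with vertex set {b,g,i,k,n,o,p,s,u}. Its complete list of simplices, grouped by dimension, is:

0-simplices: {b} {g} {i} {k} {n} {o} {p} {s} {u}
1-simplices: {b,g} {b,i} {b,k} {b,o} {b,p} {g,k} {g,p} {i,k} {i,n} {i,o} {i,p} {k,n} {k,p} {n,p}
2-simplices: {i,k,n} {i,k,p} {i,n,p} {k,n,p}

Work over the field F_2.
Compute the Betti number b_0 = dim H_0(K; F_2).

b_0=3

n_0=9 n_1=14 n_2=4  [Z2]
∂1: piv[bg,bi,bk,bo,bp,in] rk=6  ker:gk,gp,ik,io,ip,kn,kp,np
∂2: piv[ikn,ikp,inp] rk=3  ker:knp
b_0=(9−0)−6=3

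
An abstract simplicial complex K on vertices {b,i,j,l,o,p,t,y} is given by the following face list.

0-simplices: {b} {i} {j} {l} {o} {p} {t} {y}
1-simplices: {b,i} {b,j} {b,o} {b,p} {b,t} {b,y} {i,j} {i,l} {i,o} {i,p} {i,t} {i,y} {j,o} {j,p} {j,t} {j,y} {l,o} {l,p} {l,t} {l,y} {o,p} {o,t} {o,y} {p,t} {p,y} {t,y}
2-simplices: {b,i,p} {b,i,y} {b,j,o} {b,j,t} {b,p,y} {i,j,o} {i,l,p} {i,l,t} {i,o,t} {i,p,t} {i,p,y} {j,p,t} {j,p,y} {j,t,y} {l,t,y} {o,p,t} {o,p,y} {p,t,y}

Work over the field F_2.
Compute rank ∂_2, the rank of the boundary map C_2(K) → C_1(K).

n_0=8 n_1=26 n_2=18  [Z2]
∂1: piv[bi,bj,bo,bp,bt,by,il] rk=7  ker:ij,io,ip,it,iy,jo,jp,jt,jy,lo,lp,lt,ly,op,ot,oy,pt,py,ty
∂2: piv[bip,biy,bjo,bjt,bpy,ijo,ilp,ilt,iot,ipt,jpt,jpy,jty,lty,opt,opy] rk=16  ker:ipy,pty
rk∂_2=16

rank∂_2=16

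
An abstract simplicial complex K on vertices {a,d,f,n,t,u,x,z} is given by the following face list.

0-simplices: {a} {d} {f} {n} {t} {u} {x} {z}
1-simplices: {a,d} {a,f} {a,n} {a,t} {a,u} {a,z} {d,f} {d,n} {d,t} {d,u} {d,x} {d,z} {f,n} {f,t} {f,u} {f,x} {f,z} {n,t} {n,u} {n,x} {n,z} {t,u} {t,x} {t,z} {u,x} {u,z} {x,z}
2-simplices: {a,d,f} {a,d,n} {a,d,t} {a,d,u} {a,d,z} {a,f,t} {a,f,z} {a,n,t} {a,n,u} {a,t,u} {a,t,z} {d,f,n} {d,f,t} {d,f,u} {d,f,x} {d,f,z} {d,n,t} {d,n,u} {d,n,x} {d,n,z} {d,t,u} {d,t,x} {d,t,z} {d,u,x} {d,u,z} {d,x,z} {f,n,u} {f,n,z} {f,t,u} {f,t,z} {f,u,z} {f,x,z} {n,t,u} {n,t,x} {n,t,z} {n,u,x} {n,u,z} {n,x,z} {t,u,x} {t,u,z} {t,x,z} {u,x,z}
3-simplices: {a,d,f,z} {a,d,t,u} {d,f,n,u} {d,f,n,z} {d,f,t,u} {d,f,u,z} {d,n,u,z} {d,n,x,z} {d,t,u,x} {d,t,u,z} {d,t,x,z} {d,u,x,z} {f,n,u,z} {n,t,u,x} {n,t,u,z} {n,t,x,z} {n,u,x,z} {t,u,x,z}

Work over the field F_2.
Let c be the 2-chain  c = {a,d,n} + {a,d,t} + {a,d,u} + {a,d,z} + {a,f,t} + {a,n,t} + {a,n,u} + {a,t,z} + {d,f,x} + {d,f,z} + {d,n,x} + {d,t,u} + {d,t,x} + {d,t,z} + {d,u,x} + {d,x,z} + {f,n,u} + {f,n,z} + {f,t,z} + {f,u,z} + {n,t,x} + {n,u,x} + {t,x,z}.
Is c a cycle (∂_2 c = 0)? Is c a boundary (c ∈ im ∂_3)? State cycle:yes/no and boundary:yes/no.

cycle:no boundary:no

n_0=8 n_1=27 n_2=42 n_3=18  [Z2]
∂1: piv[ad,af,an,at,au,az,dx] rk=7  ker:df,dn,dt,du,dz,fn,ft,fu,fx,fz,nt,nu,nx,nz,tu,tx,tz,ux,uz,xz
∂2: piv[adf,adn,adt,adu,adz,aft,afz,ant,anu,atu,atz,dfn,dfu,dfx,dnx,dnz,dtx,dux,duz,dxz] rk=20  ker:dft,dfz,dnt,dnu,dtu,dtz,fnu,fnz,ftu,ftz,fuz,fxz,ntu,ntx,ntz,nux,nuz,nxz,tux,tuz,txz,uxz
∂3: piv[adfz,adtu,dfnu,dfnz,dftu,dfuz,dnuz,dnxz,dtux,dtuz,dtxz,duxz,ntux,ntuz,ntxz] rk=15  ker:fnuz,nuxz,tuxz
∂2c = {a,f} + {a,n} + {d,u} + {d,x} + {f,x} + {n,u} + {n,x} + {n,z} + {t,u} + {t,x} + {u,z}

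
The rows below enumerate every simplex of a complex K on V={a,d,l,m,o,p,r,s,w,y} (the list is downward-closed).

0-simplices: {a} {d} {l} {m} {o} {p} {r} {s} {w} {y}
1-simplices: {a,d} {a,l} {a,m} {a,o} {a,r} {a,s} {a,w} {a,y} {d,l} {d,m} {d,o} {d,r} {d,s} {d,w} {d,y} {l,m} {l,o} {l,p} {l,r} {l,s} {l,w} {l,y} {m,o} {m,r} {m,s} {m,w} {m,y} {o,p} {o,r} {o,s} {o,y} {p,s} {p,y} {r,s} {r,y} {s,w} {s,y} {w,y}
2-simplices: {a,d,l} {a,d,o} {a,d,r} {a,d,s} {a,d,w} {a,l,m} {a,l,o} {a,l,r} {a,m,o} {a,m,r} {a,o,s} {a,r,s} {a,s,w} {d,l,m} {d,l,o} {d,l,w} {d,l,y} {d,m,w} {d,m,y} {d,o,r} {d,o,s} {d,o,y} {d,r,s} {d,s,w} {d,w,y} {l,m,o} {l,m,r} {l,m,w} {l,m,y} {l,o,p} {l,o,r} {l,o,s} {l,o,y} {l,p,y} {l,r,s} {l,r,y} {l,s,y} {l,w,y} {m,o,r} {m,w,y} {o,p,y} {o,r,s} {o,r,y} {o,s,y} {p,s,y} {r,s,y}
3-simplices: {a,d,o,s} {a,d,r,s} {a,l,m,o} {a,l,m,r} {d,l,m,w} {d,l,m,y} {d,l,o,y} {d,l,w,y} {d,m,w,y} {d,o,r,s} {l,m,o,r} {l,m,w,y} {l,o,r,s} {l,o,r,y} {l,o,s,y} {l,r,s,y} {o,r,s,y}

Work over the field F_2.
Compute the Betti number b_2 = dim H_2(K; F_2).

n_0=10 n_1=38 n_2=46 n_3=17  [Z2]
∂1: piv[ad,al,am,ao,ar,as,aw,ay,lp] rk=9  ker:dl,dm,do,dr,ds,dw,dy,lm,lo,lr,ls,lw,ly,mo,mr,ms,mw,my,op,or,os,oy,ps,py,rs,ry,sw,sy,wy
∂2: piv[adl,ado,adr,ads,adw,alm,alo,alr,amo,amr,aos,ars,asw,dlm,dlw,dly,dmw,dmy,dor,doy,dwy,lop,los,lpy,lry,lsy,psy] rk=27  ker:dlo,dos,drs,dsw,lmo,lmr,lmw,lmy,lor,loy,lrs,lwy,mor,mwy,opy,ors,ory,osy,rsy
∂3: piv[ados,adrs,almo,almr,dlmw,dlmy,dloy,dlwy,dmwy,dors,lmor,lors,lory,losy,lrsy] rk=15  ker:lmwy,orsy
b_2=(46−27)−15=4

b_2=4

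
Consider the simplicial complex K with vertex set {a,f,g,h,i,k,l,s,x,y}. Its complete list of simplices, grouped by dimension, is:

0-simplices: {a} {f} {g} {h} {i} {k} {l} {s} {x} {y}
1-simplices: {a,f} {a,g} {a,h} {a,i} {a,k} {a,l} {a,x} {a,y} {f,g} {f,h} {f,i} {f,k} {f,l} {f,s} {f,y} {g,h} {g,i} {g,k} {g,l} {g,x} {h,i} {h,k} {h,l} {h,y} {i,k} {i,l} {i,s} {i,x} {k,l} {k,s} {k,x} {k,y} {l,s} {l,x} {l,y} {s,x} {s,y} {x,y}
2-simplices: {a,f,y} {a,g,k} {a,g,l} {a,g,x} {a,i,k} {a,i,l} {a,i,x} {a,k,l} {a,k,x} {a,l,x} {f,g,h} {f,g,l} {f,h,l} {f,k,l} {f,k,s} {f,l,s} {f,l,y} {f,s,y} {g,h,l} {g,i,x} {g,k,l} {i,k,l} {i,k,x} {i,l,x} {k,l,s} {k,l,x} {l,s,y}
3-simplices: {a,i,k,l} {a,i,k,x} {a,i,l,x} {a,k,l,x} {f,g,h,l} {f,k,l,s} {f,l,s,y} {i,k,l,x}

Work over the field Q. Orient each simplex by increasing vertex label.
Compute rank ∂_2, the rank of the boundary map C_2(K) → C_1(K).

rank∂_2=19

n_0=10 n_1=38 n_2=27 n_3=8  [Q]
∂1: piv[af,ag,ah,ai,ak,al,ax,ay,fs] rk=9  ker:fg,fh,fi,fk,fl,fy,gh,gi,gk,gl,gx,hi,hk,hl,hy,ik,il,is,ix,kl,ks,kx,ky,ls,lx,ly,sx,sy,xy
∂2: piv[afy,agk,agl,agx,aik,ail,aix,akl,akx,alx,fgh,fgl,fhl,fkl,fks,fls,fly,fsy,gix] rk=19  ker:ghl,gkl,ikl,ikx,ilx,kls,klx,lsy
∂3: piv[aikl,aikx,ailx,aklx,fghl,fkls,flsy] rk=7  ker:iklx
rk∂_2=19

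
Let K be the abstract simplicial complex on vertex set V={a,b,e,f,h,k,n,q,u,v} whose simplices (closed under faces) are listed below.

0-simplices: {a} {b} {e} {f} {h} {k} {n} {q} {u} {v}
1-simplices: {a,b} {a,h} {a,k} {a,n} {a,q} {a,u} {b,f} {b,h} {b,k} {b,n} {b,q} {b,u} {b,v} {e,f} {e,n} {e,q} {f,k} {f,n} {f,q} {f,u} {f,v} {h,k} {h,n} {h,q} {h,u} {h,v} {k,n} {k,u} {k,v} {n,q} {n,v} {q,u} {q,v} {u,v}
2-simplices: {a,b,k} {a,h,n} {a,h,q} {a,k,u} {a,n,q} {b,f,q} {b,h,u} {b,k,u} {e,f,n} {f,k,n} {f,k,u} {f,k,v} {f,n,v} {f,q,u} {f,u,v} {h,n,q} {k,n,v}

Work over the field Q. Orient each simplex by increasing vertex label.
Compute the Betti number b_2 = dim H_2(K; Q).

b_2=2

n_0=10 n_1=34 n_2=17  [Q]
∂1: piv[ab,ah,ak,an,aq,au,bf,bv,ef] rk=9  ker:bh,bk,bn,bq,bu,en,eq,fk,fn,fq,fu,fv,hk,hn,hq,hu,hv,kn,ku,kv,nq,nv,qu,qv,uv
∂2: piv[abk,ahn,ahq,aku,anq,bfq,bhu,bku,efn,fkn,fku,fkv,fnv,fqu,fuv] rk=15  ker:hnq,knv
b_2=(17−15)−0=2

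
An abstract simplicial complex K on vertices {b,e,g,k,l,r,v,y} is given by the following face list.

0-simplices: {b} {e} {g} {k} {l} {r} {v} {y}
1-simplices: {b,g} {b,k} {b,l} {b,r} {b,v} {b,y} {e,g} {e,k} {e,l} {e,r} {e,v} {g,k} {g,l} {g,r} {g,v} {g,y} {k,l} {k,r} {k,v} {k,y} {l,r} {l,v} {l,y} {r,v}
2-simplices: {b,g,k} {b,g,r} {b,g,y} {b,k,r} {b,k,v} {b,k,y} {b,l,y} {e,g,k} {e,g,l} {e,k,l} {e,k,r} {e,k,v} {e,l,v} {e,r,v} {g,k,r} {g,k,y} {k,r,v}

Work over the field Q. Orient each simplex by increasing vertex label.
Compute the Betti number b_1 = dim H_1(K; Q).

b_1=3

n_0=8 n_1=24 n_2=17  [Q]
∂1: piv[bg,bk,bl,br,bv,by,eg] rk=7  ker:ek,el,er,ev,gk,gl,gr,gv,gy,kl,kr,kv,ky,lr,lv,ly,rv
∂2: piv[bgk,bgr,bgy,bkr,bkv,bky,bly,egk,egl,ekl,ekr,ekv,elv,erv] rk=14  ker:gkr,gky,krv
b_1=(24−7)−14=3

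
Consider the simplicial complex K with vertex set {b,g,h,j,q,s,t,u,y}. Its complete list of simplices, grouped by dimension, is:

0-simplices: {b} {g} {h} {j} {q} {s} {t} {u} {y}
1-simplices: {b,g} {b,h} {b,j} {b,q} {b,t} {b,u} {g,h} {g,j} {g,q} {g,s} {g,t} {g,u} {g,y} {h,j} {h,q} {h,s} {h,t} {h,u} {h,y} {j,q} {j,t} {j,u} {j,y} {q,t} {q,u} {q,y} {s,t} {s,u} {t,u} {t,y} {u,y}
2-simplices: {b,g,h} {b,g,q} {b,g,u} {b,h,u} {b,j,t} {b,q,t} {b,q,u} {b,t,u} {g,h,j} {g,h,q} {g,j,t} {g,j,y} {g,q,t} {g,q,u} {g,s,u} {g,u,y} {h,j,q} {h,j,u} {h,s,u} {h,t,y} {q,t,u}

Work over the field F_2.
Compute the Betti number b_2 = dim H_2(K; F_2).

n_0=9 n_1=31 n_2=21  [Z2]
∂1: piv[bg,bh,bj,bq,bt,bu,gs,gy] rk=8  ker:gh,gj,gq,gt,gu,hj,hq,hs,ht,hu,hy,jq,jt,ju,jy,qt,qu,qy,st,su,tu,ty,uy
∂2: piv[bgh,bgq,bgu,bhu,bjt,bqt,bqu,btu,ghj,ghq,gjt,gjy,gqt,gsu,guy,hjq,hju,hsu,hty] rk=19  ker:gqu,qtu
b_2=(21−19)−0=2

b_2=2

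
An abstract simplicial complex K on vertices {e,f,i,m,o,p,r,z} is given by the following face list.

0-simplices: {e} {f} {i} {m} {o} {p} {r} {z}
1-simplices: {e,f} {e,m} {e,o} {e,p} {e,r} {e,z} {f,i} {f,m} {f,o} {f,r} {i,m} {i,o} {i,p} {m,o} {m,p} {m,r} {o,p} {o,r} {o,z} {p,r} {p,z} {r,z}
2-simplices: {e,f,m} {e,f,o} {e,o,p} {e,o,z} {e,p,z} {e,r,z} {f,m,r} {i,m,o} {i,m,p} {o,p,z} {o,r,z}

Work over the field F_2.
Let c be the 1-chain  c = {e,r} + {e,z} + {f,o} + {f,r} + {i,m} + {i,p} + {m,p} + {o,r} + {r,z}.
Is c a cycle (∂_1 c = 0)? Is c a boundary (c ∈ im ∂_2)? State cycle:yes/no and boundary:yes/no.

n_0=8 n_1=22 n_2=11  [Z2]
∂1: piv[ef,em,eo,ep,er,ez,fi] rk=7  ker:fm,fo,fr,im,io,ip,mo,mp,mr,op,or,oz,pr,pz,rz
∂2: piv[efm,efo,eop,eoz,epz,erz,fmr,imo,imp,orz] rk=10  ker:opz
∂1c = 0
c vs im∂2: residual ≠ 0 ⇒ not boundary

cycle:yes boundary:no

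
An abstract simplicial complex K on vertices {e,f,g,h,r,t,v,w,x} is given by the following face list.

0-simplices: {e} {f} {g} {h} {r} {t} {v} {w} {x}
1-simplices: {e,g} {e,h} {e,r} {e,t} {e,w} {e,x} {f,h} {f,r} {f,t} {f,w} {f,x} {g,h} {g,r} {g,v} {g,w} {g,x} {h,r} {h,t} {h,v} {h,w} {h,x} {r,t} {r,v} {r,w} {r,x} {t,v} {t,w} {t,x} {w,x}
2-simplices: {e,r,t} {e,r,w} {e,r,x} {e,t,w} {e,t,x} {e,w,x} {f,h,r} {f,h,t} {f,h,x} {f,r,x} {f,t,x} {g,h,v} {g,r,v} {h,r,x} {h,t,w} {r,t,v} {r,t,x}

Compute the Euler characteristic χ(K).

χ(K)=-3

n_0=9 n_1=29 n_2=17
χ=+9−29+17=-3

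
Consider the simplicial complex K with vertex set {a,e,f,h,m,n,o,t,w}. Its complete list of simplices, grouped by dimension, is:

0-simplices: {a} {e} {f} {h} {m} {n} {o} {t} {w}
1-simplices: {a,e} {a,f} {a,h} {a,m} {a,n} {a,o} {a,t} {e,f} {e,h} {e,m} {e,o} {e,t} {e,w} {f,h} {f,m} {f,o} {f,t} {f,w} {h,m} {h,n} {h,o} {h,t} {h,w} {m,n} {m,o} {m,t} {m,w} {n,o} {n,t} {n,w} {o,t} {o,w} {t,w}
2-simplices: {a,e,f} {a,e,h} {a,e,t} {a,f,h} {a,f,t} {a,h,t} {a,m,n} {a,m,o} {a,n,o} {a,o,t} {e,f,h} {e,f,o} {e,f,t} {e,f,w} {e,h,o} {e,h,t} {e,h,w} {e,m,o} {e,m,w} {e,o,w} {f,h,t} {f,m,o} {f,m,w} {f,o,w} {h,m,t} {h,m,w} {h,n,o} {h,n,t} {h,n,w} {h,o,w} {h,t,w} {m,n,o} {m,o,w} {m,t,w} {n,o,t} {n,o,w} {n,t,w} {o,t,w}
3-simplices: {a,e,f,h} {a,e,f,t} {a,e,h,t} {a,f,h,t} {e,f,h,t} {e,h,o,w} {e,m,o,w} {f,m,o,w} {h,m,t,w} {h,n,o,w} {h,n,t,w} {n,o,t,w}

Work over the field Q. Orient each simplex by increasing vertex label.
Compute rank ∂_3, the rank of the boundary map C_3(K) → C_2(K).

rank∂_3=11

n_0=9 n_1=33 n_2=38 n_3=12  [Q]
∂1: piv[ae,af,ah,am,an,ao,at,ew] rk=8  ker:ef,eh,em,eo,et,fh,fm,fo,ft,fw,hm,hn,ho,ht,hw,mn,mo,mt,mw,no,nt,nw,ot,ow,tw
∂2: piv[aef,aeh,aet,afh,aft,aht,amn,amo,ano,aot,efo,efw,eho,ehw,emo,emw,eow,fmo,hmt,hmw,hno,hnt,hnw,htw,not] rk=25  ker:efh,eft,eht,fht,fmw,fow,how,mno,mow,mtw,now,ntw,otw
∂3: piv[aefh,aeft,aeht,afht,ehow,emow,fmow,hmtw,hnow,hntw,notw] rk=11  ker:efht
rk∂_3=11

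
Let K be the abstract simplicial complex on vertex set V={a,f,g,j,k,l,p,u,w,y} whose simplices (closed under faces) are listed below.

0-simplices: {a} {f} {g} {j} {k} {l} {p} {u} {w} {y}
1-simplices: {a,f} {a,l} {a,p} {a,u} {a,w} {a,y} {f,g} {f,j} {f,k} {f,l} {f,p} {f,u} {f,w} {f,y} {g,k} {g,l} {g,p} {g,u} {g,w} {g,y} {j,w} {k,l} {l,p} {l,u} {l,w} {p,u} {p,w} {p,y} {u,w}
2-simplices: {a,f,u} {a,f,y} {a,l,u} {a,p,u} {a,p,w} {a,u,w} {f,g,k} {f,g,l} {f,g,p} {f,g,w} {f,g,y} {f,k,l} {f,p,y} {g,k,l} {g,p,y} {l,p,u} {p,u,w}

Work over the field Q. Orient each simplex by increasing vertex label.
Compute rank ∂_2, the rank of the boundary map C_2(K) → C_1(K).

rank∂_2=14

n_0=10 n_1=29 n_2=17  [Q]
∂1: piv[af,al,ap,au,aw,ay,fg,fj,fk] rk=9  ker:fl,fp,fu,fw,fy,gk,gl,gp,gu,gw,gy,jw,kl,lp,lu,lw,pu,pw,py,uw
∂2: piv[afu,afy,alu,apu,apw,auw,fgk,fgl,fgp,fgw,fgy,fkl,fpy,lpu] rk=14  ker:gkl,gpy,puw
rk∂_2=14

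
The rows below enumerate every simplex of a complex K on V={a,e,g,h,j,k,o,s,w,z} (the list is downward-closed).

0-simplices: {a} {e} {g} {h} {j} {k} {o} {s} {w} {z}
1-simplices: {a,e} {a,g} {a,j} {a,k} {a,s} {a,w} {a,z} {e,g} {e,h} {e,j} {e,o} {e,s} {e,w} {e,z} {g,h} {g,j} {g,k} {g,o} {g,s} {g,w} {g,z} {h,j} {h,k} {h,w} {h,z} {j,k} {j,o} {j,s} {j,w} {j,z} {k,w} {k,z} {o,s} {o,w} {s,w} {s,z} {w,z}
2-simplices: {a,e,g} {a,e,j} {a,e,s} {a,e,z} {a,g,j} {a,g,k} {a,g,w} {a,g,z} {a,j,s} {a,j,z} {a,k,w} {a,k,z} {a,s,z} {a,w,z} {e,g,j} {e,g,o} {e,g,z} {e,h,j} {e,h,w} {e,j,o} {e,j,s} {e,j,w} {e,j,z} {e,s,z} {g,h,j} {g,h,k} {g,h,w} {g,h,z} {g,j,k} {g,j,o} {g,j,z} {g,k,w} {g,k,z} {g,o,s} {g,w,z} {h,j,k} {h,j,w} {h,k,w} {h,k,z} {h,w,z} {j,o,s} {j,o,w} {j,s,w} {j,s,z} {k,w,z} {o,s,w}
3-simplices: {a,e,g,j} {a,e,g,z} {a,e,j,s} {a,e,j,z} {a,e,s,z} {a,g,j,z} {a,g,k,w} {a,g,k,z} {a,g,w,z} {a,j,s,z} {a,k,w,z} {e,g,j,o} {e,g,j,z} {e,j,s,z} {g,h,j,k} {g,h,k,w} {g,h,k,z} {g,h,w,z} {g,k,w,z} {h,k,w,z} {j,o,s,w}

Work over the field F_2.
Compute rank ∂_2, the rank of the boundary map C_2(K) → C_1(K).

n_0=10 n_1=37 n_2=46 n_3=21  [Z2]
∂1: piv[ae,ag,aj,ak,as,aw,az,eh,eo] rk=9  ker:eg,ej,es,ew,ez,gh,gj,gk,go,gs,gw,gz,hj,hk,hw,hz,jk,jo,js,jw,jz,kw,kz,os,ow,sw,sz,wz
∂2: piv[aeg,aej,aes,aez,agj,agk,agw,agz,ajs,ajz,akw,akz,asz,awz,ego,ehj,ehw,ejo,ejw,ghj,ghk,ghw,ghz,gjk,gos,jos,jow,jsw] rk=28  ker:egj,egz,ejs,ejz,esz,gjo,gjz,gkw,gkz,gwz,hjk,hjw,hkw,hkz,hwz,jsz,kwz,osw
∂3: piv[aegj,aegz,aejs,aejz,aesz,agjz,agkw,agkz,agwz,ajsz,akwz,egjo,ghjk,ghkw,ghkz,ghwz,josw] rk=17  ker:egjz,ejsz,gkwz,hkwz
rk∂_2=28

rank∂_2=28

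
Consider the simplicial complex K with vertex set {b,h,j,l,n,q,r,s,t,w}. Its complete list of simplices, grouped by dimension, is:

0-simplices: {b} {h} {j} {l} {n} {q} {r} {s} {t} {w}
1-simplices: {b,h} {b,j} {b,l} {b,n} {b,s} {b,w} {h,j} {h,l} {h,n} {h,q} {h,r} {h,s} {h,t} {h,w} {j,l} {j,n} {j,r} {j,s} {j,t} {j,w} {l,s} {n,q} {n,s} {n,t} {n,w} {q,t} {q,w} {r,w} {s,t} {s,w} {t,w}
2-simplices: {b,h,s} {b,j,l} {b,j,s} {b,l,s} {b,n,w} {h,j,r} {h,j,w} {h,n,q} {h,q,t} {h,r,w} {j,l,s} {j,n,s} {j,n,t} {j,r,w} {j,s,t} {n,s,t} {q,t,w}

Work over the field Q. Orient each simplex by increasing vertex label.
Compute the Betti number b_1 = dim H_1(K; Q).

n_0=10 n_1=31 n_2=17  [Q]
∂1: piv[bh,bj,bl,bn,bs,bw,hq,hr,ht] rk=9  ker:hj,hl,hn,hs,hw,jl,jn,jr,js,jt,jw,ls,nq,ns,nt,nw,qt,qw,rw,st,sw,tw
∂2: piv[bhs,bjl,bjs,bls,bnw,hjr,hjw,hnq,hqt,hrw,jns,jnt,jst,qtw] rk=14  ker:jls,jrw,nst
b_1=(31−9)−14=8

b_1=8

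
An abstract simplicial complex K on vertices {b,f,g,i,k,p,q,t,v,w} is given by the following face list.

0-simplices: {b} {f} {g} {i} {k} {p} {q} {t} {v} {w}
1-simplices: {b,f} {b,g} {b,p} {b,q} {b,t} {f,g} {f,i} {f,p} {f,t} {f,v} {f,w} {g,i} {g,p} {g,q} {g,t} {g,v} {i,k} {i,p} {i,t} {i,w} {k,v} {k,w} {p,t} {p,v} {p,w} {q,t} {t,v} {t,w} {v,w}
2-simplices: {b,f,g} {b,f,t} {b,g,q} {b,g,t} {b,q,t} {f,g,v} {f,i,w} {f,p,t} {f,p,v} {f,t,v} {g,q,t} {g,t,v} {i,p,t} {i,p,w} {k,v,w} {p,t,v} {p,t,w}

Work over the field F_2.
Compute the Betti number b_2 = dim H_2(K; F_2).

b_2=3

n_0=10 n_1=29 n_2=17  [Z2]
∂1: piv[bf,bg,bp,bq,bt,fi,fv,fw,ik] rk=9  ker:fg,fp,ft,gi,gp,gq,gt,gv,ip,it,iw,kv,kw,pt,pv,pw,qt,tv,tw,vw
∂2: piv[bfg,bft,bgq,bgt,bqt,fgv,fiw,fpt,fpv,ftv,ipt,ipw,kvw,ptw] rk=14  ker:gqt,gtv,ptv
b_2=(17−14)−0=3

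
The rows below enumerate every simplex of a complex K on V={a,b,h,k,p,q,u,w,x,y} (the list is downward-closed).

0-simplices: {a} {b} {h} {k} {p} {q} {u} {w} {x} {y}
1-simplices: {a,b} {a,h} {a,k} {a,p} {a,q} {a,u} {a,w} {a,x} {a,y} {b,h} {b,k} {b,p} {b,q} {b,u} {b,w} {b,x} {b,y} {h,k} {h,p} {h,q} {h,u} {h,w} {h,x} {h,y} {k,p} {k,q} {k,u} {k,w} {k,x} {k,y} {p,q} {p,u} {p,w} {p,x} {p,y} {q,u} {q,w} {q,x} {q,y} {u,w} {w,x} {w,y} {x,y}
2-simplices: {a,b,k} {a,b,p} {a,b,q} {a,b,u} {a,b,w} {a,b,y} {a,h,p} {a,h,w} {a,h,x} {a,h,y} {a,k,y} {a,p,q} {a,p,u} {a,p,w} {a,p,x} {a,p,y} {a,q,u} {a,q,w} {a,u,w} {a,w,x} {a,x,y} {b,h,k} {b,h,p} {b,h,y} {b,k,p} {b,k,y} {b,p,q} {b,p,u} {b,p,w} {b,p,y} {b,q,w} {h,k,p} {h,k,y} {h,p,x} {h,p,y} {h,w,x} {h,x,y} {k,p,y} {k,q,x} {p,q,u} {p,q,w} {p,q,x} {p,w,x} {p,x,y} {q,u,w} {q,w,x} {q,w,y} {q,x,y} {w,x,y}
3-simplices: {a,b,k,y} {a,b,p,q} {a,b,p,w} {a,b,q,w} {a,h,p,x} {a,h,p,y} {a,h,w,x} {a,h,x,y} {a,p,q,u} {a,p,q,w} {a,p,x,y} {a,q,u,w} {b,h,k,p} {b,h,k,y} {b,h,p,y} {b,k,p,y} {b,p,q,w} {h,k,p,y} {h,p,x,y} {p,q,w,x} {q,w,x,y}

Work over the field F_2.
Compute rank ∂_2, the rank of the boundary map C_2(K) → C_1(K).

n_0=10 n_1=43 n_2=49 n_3=21  [Z2]
∂1: piv[ab,ah,ak,ap,aq,au,aw,ax,ay] rk=9  ker:bh,bk,bp,bq,bu,bw,bx,by,hk,hp,hq,hu,hw,hx,hy,kp,kq,ku,kw,kx,ky,pq,pu,pw,px,py,qu,qw,qx,qy,uw,wx,wy,xy
∂2: piv[abk,abp,abq,abu,abw,aby,ahp,ahw,ahx,ahy,aky,apq,apu,apw,apx,apy,aqu,aqw,auw,awx,axy,bhk,bhp,bkp,kqx,pqx,qwy,qxy] rk=28  ker:bhy,bky,bpq,bpu,bpw,bpy,bqw,hkp,hky,hpx,hpy,hwx,hxy,kpy,pqu,pqw,pwx,pxy,quw,qwx,wxy
∂3: piv[abky,abpq,abpw,abqw,ahpx,ahpy,ahwx,ahxy,apqu,apqw,apxy,aquw,bhkp,bhky,bhpy,bkpy,pqwx,qwxy] rk=18  ker:bpqw,hkpy,hpxy
rk∂_2=28

rank∂_2=28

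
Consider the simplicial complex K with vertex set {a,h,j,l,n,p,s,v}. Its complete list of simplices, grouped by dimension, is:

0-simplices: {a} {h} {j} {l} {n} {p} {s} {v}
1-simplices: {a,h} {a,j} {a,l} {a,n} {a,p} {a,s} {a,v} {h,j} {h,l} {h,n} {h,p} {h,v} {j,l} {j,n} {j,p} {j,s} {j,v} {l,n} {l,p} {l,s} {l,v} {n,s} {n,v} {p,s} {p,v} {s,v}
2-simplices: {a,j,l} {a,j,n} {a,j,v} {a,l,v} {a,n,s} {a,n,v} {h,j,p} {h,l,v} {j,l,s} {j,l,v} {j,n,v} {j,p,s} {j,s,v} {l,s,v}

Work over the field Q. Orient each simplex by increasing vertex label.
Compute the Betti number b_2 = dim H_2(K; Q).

b_2=3

n_0=8 n_1=26 n_2=14  [Q]
∂1: piv[ah,aj,al,an,ap,as,av] rk=7  ker:hj,hl,hn,hp,hv,jl,jn,jp,js,jv,ln,lp,ls,lv,ns,nv,ps,pv,sv
∂2: piv[ajl,ajn,ajv,alv,ans,anv,hjp,hlv,jls,jps,jsv] rk=11  ker:jlv,jnv,lsv
b_2=(14−11)−0=3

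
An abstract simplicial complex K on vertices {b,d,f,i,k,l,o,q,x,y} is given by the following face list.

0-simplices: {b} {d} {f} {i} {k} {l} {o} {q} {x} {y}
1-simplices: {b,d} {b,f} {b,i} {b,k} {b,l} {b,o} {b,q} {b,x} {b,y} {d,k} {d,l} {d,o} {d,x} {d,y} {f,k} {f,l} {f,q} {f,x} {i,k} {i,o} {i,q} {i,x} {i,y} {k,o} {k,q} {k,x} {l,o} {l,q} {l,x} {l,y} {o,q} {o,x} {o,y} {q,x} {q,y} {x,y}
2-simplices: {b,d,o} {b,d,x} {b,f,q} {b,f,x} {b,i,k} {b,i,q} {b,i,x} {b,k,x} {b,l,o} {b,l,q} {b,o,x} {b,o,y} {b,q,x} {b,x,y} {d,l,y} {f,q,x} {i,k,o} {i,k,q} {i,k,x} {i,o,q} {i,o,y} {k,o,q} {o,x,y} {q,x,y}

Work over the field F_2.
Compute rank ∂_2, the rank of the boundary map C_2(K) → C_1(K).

rank∂_2=20

n_0=10 n_1=36 n_2=24  [Z2]
∂1: piv[bd,bf,bi,bk,bl,bo,bq,bx,by] rk=9  ker:dk,dl,do,dx,dy,fk,fl,fq,fx,ik,io,iq,ix,iy,ko,kq,kx,lo,lq,lx,ly,oq,ox,oy,qx,qy,xy
∂2: piv[bdo,bdx,bfq,bfx,bik,biq,bix,bkx,blo,blq,box,boy,bqx,bxy,dly,iko,ikq,ioq,ioy,qxy] rk=20  ker:fqx,ikx,koq,oxy
rk∂_2=20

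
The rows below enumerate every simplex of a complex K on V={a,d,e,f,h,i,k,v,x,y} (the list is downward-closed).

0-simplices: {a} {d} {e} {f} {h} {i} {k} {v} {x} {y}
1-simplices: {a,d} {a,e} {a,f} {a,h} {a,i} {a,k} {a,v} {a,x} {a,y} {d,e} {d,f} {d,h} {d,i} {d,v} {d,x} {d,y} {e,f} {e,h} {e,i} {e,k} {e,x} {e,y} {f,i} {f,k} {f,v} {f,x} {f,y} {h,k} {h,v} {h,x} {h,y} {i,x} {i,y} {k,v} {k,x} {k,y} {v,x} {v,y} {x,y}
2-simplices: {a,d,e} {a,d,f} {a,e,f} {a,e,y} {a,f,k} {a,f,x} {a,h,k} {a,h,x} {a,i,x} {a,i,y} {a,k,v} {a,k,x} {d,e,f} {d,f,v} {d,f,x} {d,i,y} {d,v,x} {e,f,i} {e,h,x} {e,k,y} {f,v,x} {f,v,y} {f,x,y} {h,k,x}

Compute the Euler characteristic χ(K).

χ(K)=-5

n_0=10 n_1=39 n_2=24
χ=+10−39+24=-5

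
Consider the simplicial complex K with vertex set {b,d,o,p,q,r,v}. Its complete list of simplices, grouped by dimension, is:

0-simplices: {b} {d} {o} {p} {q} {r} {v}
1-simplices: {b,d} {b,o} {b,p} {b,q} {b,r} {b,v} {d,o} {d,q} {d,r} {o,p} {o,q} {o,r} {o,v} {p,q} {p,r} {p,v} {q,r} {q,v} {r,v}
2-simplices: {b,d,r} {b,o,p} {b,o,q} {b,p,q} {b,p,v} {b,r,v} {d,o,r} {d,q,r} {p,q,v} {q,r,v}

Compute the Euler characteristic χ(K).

χ(K)=-2

n_0=7 n_1=19 n_2=10
χ=+7−19+10=-2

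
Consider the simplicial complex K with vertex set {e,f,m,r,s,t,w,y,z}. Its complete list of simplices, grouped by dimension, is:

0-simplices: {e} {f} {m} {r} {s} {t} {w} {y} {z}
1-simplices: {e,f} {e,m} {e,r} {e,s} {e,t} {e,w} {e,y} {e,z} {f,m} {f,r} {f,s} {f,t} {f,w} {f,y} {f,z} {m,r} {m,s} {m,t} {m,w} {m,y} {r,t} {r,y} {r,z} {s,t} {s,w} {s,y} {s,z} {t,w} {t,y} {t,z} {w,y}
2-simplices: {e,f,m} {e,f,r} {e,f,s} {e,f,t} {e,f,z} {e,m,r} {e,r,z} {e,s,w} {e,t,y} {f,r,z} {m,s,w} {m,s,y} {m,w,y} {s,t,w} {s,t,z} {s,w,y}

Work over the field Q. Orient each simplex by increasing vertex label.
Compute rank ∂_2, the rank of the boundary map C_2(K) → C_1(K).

n_0=9 n_1=31 n_2=16  [Q]
∂1: piv[ef,em,er,es,et,ew,ey,ez] rk=8  ker:fm,fr,fs,ft,fw,fy,fz,mr,ms,mt,mw,my,rt,ry,rz,st,sw,sy,sz,tw,ty,tz,wy
∂2: piv[efm,efr,efs,eft,efz,emr,erz,esw,ety,msw,msy,mwy,stw,stz] rk=14  ker:frz,swy
rk∂_2=14

rank∂_2=14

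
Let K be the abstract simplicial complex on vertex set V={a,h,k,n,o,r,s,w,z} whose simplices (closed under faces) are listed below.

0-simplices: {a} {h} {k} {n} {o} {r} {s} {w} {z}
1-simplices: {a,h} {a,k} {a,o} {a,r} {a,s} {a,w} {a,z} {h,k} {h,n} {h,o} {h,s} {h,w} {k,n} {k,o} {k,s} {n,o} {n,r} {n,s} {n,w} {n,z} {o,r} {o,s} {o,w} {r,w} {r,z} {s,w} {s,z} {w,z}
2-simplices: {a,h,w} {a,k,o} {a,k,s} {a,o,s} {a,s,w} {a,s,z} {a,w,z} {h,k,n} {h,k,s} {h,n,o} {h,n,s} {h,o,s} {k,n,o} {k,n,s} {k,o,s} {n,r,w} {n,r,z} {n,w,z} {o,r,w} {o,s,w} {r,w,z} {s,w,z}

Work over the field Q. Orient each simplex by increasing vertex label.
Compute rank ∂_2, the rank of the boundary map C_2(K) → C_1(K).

n_0=9 n_1=28 n_2=22  [Q]
∂1: piv[ah,ak,ao,ar,as,aw,az,hn] rk=8  ker:hk,ho,hs,hw,kn,ko,ks,no,nr,ns,nw,nz,or,os,ow,rw,rz,sw,sz,wz
∂2: piv[ahw,ako,aks,aos,asw,asz,awz,hkn,hks,hno,hns,hos,nrw,nrz,nwz,orw,osw] rk=17  ker:kno,kns,kos,rwz,swz
rk∂_2=17

rank∂_2=17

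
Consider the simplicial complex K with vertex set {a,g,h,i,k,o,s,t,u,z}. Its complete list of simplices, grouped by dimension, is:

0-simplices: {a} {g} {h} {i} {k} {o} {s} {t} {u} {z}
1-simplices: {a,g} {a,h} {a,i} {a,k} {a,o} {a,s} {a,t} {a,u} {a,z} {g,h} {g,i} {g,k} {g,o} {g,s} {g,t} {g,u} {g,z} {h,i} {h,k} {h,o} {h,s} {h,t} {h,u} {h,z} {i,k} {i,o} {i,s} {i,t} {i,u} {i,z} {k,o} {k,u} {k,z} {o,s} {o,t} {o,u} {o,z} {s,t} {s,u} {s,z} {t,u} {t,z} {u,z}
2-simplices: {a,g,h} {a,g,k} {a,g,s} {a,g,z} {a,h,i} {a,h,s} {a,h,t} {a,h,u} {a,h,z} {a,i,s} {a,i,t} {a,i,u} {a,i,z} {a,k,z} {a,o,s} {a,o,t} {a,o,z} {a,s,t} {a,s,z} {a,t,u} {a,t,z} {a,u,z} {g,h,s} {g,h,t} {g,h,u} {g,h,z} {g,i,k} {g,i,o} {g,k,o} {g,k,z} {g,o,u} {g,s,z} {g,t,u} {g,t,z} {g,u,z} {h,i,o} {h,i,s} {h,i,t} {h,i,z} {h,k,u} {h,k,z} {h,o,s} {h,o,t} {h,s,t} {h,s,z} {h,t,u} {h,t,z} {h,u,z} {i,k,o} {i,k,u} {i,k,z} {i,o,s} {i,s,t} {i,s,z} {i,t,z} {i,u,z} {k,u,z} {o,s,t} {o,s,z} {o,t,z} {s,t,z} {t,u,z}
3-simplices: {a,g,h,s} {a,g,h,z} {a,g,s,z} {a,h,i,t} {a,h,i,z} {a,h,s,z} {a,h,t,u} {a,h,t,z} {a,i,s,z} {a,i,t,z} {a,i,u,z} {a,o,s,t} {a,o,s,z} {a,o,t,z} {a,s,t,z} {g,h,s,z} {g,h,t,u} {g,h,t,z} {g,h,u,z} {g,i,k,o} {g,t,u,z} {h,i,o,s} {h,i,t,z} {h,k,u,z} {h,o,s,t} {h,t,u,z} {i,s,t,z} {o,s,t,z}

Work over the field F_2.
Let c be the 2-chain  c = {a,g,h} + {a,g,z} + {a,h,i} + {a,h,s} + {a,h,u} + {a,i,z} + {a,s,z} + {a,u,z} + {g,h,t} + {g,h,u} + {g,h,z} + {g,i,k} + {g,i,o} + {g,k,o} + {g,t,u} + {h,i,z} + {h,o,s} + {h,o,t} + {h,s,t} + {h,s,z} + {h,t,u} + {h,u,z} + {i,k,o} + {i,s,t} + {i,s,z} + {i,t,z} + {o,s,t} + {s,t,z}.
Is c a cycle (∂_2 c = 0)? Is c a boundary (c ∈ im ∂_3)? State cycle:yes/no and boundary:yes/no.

n_0=10 n_1=43 n_2=62 n_3=28  [Z2]
∂1: piv[ag,ah,ai,ak,ao,as,at,au,az] rk=9  ker:gh,gi,gk,go,gs,gt,gu,gz,hi,hk,ho,hs,ht,hu,hz,ik,io,is,it,iu,iz,ko,ku,kz,os,ot,ou,oz,st,su,sz,tu,tz,uz
∂2: piv[agh,agk,ags,agz,ahi,ahs,aht,ahu,ahz,ais,ait,aiu,aiz,akz,aos,aot,aoz,ast,asz,atu,atz,auz,ght,ghu,gik,gio,gko,gou,hio,hku,hkz,hos,iku] rk=33  ker:ghs,ghz,gkz,gsz,gtu,gtz,guz,his,hit,hiz,hot,hst,hsz,htu,htz,huz,iko,ikz,ios,ist,isz,itz,iuz,kuz,ost,osz,otz,stz,tuz
∂3: piv[aghs,aghz,agsz,ahit,ahiz,ahsz,ahtu,ahtz,aisz,aitz,aiuz,aost,aosz,aotz,astz,ghtu,ghtz,ghuz,giko,gtuz,hios,hkuz,host,istz] rk=24  ker:ghsz,hitz,htuz,ostz
∂2c = 0
c vs im∂3: residual ≠ 0 ⇒ not boundary

cycle:yes boundary:no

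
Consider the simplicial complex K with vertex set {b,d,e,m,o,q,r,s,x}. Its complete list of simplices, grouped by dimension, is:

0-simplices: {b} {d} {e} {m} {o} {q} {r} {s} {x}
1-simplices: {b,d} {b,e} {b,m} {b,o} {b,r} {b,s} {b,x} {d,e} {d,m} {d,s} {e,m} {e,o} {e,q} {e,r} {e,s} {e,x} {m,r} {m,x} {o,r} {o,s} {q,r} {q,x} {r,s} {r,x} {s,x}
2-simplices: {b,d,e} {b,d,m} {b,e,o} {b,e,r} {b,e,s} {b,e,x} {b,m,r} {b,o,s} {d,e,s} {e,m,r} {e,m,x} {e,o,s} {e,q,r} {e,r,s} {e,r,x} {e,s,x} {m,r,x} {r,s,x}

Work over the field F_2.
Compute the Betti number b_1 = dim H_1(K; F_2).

b_1=2

n_0=9 n_1=25 n_2=18  [Z2]
∂1: piv[bd,be,bm,bo,br,bs,bx,eq] rk=8  ker:de,dm,ds,em,eo,er,es,ex,mr,mx,or,os,qr,qx,rs,rx,sx
∂2: piv[bde,bdm,beo,ber,bes,bex,bmr,bos,des,emr,emx,eqr,ers,erx,esx] rk=15  ker:eos,mrx,rsx
b_1=(25−8)−15=2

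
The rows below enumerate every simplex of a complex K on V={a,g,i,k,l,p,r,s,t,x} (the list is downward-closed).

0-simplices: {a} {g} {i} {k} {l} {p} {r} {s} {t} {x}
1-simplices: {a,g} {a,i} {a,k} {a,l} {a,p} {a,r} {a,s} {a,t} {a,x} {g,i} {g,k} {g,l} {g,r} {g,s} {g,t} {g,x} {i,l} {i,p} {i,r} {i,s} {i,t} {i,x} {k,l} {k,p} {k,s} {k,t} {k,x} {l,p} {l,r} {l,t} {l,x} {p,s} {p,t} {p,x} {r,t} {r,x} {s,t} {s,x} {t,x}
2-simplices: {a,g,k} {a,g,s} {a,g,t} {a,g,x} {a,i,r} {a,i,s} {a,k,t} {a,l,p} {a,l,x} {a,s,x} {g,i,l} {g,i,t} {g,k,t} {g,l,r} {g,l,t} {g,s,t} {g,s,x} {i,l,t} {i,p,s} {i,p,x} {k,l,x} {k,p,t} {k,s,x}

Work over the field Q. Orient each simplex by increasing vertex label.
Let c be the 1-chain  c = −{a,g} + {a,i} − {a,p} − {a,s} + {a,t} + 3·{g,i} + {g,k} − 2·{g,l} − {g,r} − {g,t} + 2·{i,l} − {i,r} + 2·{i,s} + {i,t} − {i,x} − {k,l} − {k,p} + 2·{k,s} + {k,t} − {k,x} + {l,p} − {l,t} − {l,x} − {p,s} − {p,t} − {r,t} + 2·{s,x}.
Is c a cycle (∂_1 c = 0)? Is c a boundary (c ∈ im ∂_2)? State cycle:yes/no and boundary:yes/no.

cycle:no boundary:no

n_0=10 n_1=39 n_2=23  [Q]
∂1: piv[ag,ai,ak,al,ap,ar,as,at,ax] rk=9  ker:gi,gk,gl,gr,gs,gt,gx,il,ip,ir,is,it,ix,kl,kp,ks,kt,kx,lp,lr,lt,lx,ps,pt,px,rt,rx,st,sx,tx
∂2: piv[agk,ags,agt,agx,air,ais,akt,alp,alx,asx,gil,git,glr,glt,gst,ips,ipx,klx,kpt,ksx] rk=20  ker:gkt,gsx,ilt
∂1c = {a} − {g} + {i} + {k} + {p} − {r} − {t} − {x}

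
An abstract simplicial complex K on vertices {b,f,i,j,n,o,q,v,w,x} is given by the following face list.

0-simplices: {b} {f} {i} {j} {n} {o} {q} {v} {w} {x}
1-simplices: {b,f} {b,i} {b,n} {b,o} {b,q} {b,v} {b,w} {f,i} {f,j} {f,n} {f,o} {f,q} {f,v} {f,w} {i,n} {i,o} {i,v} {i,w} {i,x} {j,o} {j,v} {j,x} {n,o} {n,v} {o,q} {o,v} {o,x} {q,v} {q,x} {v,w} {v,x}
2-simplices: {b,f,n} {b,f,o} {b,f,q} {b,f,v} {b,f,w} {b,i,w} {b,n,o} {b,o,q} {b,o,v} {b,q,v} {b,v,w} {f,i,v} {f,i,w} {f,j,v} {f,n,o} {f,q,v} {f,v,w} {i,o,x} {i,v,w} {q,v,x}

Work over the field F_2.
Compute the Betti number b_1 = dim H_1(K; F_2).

n_0=10 n_1=31 n_2=20  [Z2]
∂1: piv[bf,bi,bn,bo,bq,bv,bw,fj,ix] rk=9  ker:fi,fn,fo,fq,fv,fw,in,io,iv,iw,jo,jv,jx,no,nv,oq,ov,ox,qv,qx,vw,vx
∂2: piv[bfn,bfo,bfq,bfv,bfw,biw,bno,boq,bov,bqv,bvw,fiv,fiw,fjv,iox,qvx] rk=16  ker:fno,fqv,fvw,ivw
b_1=(31−9)−16=6

b_1=6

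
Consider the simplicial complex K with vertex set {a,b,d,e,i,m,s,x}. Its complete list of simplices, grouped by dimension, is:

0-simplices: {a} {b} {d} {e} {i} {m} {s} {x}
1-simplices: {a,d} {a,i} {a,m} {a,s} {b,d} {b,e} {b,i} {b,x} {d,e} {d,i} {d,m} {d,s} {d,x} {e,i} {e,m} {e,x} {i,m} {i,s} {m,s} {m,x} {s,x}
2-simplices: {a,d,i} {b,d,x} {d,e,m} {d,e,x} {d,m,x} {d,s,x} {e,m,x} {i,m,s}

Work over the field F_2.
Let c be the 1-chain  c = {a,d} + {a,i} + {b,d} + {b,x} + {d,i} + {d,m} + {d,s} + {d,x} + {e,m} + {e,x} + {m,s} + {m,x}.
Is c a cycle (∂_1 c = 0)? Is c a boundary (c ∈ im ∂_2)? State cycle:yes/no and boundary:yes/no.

cycle:yes boundary:no

n_0=8 n_1=21 n_2=8  [Z2]
∂1: piv[ad,ai,am,as,bd,be,bx] rk=7  ker:bi,de,di,dm,ds,dx,ei,em,ex,im,is,ms,mx,sx
∂2: piv[adi,bdx,dem,dex,dmx,dsx,ims] rk=7  ker:emx
∂1c = 0
c vs im∂2: residual ≠ 0 ⇒ not boundary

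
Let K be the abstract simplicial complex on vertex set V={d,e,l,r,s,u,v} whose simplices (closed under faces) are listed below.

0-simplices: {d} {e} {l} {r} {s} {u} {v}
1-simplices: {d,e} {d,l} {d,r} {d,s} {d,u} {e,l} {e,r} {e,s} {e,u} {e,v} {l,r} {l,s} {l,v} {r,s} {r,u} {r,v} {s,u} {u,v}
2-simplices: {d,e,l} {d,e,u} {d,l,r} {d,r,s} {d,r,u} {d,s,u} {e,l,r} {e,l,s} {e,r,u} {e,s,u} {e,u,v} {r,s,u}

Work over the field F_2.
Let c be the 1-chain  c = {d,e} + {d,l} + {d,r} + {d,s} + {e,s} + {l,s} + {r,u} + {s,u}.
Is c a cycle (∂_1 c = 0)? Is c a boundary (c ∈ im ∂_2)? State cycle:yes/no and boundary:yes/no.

cycle:yes boundary:yes

n_0=7 n_1=18 n_2=12  [Z2]
∂1: piv[de,dl,dr,ds,du,ev] rk=6  ker:el,er,es,eu,lr,ls,lv,rs,ru,rv,su,uv
∂2: piv[del,deu,dlr,drs,dru,dsu,elr,els,esu,euv] rk=10  ker:eru,rsu
∂1c = 0
c vs im∂2: reduces to 0 ⇒ boundary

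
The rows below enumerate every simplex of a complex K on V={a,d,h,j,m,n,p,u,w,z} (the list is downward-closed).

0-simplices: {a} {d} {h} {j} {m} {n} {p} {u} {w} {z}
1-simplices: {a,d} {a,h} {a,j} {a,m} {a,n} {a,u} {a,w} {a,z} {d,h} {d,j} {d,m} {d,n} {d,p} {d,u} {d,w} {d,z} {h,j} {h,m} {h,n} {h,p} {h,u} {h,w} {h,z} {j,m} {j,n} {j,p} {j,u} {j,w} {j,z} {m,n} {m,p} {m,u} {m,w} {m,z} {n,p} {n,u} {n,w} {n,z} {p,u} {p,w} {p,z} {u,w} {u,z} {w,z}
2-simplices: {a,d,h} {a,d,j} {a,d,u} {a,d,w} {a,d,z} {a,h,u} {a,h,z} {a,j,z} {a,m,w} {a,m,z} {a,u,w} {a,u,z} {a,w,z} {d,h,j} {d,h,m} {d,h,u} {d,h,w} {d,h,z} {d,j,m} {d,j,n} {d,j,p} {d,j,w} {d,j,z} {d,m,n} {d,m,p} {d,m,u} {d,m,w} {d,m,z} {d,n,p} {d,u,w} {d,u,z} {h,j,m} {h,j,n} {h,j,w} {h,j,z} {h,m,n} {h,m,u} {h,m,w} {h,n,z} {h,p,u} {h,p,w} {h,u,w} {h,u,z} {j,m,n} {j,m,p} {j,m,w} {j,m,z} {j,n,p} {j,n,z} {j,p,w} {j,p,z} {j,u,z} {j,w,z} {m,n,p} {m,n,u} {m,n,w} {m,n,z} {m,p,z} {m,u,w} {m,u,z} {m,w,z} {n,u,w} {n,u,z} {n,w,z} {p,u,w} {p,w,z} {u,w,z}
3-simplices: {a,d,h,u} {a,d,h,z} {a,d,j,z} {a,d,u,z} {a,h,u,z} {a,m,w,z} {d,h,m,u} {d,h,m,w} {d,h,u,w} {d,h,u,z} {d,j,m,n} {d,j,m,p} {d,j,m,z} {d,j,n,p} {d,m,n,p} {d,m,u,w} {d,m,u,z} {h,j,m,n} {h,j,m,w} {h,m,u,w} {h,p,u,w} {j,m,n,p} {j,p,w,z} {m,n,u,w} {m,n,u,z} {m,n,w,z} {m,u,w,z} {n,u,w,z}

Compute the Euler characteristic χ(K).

n_0=10 n_1=44 n_2=67 n_3=28
χ=+10−44+67−28=5

χ(K)=5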